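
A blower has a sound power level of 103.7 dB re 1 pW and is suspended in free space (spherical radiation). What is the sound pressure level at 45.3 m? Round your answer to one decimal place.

Free-field spherical radiation: L_p = L_w − 10·log₁₀(4π·r²), r = 45.3 m.
4π·r² = 2.579e+04 m², 10·log₁₀ of that is 44.114 dB.
L_p = 103.7 − 44.114 = 59.59 dB.

59.6 dB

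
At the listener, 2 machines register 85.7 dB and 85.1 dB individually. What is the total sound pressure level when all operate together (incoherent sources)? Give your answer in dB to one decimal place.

For uncorrelated sources the intensities add, so convert each level to linear form, sum, and take 10·log₁₀ of the total.
Σ 10^(L/10) = 10^(85.7/10) + 10^(85.1/10) = 6.951e+08.
L_total = 10·log₁₀(6.951e+08) = 88.42 dB.

88.4 dB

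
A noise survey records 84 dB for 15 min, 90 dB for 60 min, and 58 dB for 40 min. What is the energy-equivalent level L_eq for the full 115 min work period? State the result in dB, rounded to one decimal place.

87.4 dB

The energy average is taken in the linear domain: L_eq = 10·log₁₀[(Σ tᵢ·10^(Lᵢ/10))/T], T = 115 min.
Σ tᵢ·10^(Lᵢ/10) = 15·10^(84/10) + 60·10^(90/10) + 40·10^(58/10) = 6.379e+10.
L_eq = 10·log₁₀(6.379e+10/115) = 87.44 dB.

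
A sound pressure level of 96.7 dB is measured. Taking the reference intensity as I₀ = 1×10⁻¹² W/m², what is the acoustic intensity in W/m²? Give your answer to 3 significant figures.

0.00468 W/m²

L = 10·log₁₀(I/I₀) ⇒ I = I₀·10^(L/10) = 10⁻¹² × 10^9.67.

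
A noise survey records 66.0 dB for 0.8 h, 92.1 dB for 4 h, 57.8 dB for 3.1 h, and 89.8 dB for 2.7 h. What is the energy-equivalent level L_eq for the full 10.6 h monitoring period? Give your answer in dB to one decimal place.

The energy average is taken in the linear domain: L_eq = 10·log₁₀[(Σ tᵢ·10^(Lᵢ/10))/T], T = 10.6 h.
Σ tᵢ·10^(Lᵢ/10) = 0.8·10^(66.0/10) + 4·10^(92.1/10) + 3.1·10^(57.8/10) + 2.7·10^(89.8/10) = 9.071e+09.
L_eq = 10·log₁₀(9.071e+09/10.6) = 89.32 dB.

89.3 dB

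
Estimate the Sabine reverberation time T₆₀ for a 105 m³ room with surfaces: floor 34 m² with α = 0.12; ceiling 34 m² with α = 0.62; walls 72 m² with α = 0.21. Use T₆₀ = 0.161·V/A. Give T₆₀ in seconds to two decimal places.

0.42 s

A = Σ Sᵢαᵢ = 34·0.12 + 34·0.62 + 72·0.21 = 40.28 m².
T₆₀ = 0.161·V/A = 0.161·105/40.28 = 0.420 s.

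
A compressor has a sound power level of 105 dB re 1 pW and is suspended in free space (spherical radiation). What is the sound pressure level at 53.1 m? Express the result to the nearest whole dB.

L_p = L_w − 10·log₁₀(4π·r²) with r = 53.1 m.
4π·r² = 3.543e+04 m², 10·log₁₀ of that is 45.494 dB.
L_p = 105 − 45.494 = 59.51 dB.

60 dB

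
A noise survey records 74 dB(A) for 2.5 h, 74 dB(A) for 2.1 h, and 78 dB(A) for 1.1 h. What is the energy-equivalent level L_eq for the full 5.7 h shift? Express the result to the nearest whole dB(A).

75 dB(A)

The energy average is taken in the linear domain: L_eq = 10·log₁₀[(Σ tᵢ·10^(Lᵢ/10))/T], T = 5.7 h.
Σ tᵢ·10^(Lᵢ/10) = 2.5·10^(74/10) + 2.1·10^(74/10) + 1.1·10^(78/10) = 1.850e+08.
L_eq = 10·log₁₀(1.850e+08/5.7) = 75.11 dB(A).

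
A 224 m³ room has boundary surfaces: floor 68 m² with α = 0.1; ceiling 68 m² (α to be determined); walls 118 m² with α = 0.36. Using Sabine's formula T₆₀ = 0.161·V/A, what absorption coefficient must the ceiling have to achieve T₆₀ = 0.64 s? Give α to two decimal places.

0.10

From T₆₀ = 0.161·V/A, the target T₆₀ = 0.64 s needs A = 0.161·224/0.64 = 56.35 m².
Absorption from the other surfaces = 68·0.1 + 118·0.36 = 49.28 m², so the ceiling must supply 7.07 m² over 68 m².
α = 7.07/68 = 0.104.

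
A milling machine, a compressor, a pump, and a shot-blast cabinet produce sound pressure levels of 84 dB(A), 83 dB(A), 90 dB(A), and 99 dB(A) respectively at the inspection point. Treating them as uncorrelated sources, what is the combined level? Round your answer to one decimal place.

For uncorrelated sources the intensities add, so convert each level to linear form, sum, and take 10·log₁₀ of the total.
Σ 10^(L/10) = 10^(84/10) + 10^(83/10) + 10^(90/10) + 10^(99/10) = 9.394e+09.
L_total = 10·log₁₀(9.394e+09) = 99.73 dB(A).

99.7 dB(A)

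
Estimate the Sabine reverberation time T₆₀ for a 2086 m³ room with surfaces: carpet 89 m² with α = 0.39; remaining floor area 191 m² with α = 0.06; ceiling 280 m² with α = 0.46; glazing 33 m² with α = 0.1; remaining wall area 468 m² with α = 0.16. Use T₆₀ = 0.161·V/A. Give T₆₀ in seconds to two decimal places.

1.33 s

Total absorption A = 89·0.39 + 191·0.06 + 280·0.46 + 33·0.1 + 468·0.16 = 253.15 m² sabins.
T₆₀ = 0.161 × 2086 / 253.15 = 1.327 s.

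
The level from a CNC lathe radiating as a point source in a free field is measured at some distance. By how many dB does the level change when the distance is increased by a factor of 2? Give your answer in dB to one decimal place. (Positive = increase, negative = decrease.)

A point source loses 6 dB per doubling of distance; generally ΔL = −20·log₁₀(r₂/r₁).
ΔL = −20·log₁₀(2) = -6.02 dB.

-6.0 dB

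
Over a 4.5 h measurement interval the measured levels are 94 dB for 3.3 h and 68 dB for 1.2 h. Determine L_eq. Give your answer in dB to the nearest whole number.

93 dB

The energy average is taken in the linear domain: L_eq = 10·log₁₀[(Σ tᵢ·10^(Lᵢ/10))/T], T = 4.5 h.
Σ tᵢ·10^(Lᵢ/10) = 3.3·10^(94/10) + 1.2·10^(68/10) = 8.297e+09.
L_eq = 10·log₁₀(8.297e+09/4.5) = 92.66 dB.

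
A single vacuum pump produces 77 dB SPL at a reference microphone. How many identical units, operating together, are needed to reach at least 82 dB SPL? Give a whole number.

Need L₁ + 10·log₁₀ N ≥ 82, i.e. log₁₀ N ≥ 0.50.
N ≥ 10^(5.0/10) = 3.162, so N = 4.

4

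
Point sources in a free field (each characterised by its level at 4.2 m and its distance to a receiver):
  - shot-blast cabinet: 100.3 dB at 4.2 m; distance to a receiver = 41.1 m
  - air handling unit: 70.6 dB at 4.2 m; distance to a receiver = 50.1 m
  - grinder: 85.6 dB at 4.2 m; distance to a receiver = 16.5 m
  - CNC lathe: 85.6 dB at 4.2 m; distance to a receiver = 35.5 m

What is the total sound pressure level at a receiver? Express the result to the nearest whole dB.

81 dB

First find each source's level at the receiver (point-source: −20·log₁₀(r/r_ref)), then combine on an intensity basis.
shot-blast cabinet: 100.3 − 20·log₁₀(41.1/4.2) = 100.3 − 19.81 = 80.49 dB.
air handling unit: 70.6 − 20·log₁₀(50.1/4.2) = 70.6 − 21.53 = 49.07 dB.
grinder: 85.6 − 20·log₁₀(16.5/4.2) = 85.6 − 11.88 = 73.72 dB.
CNC lathe: 85.6 − 20·log₁₀(35.5/4.2) = 85.6 − 18.54 = 67.06 dB.
Σ 10^(L/10) = 1.406e+08 → L_total = 10·log₁₀(1.406e+08) = 81.48 dB.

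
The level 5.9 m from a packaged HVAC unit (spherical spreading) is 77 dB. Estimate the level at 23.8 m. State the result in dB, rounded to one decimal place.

Spherical spreading from a point source gives a 20·log₁₀(r₂/r₁) drop.
L₂ = 77 − 20·log₁₀(23.8/5.9) = 77 − 12.114 = 64.89 dB.

64.9 dB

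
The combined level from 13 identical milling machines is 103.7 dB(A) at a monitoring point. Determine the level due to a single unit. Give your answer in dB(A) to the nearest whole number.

For N identical incoherent sources L_total = L₁ + 10·log₁₀ N, so L₁ = 103.7 − 10·log₁₀(13) = 103.7 − 11.139.

93 dB(A)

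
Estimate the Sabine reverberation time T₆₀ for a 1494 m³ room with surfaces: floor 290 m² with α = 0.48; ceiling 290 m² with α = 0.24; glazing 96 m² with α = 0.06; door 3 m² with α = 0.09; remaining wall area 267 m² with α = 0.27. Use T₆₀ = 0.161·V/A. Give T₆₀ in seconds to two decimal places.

0.84 s

Total absorption A = 290·0.48 + 290·0.24 + 96·0.06 + 3·0.09 + 267·0.27 = 286.92 m² sabins.
T₆₀ = 0.161 × 1494 / 286.92 = 0.838 s.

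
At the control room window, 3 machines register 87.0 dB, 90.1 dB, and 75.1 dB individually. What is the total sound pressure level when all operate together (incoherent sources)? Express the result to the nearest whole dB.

Incoherent sources combine by intensity addition: L_total = 10·log₁₀(Σ 10^(L_i/10)).
Σ 10^(L/10) = 10^(87.0/10) + 10^(90.1/10) + 10^(75.1/10) = 1.557e+09.
L_total = 10·log₁₀(1.557e+09) = 91.92 dB.

92 dB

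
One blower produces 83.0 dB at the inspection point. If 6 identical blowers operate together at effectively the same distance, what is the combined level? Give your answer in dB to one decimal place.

L_total = L₁ + 10·log₁₀ N for N identical incoherent sources.
L_total = 83.0 + 10·log₁₀(6) = 83.0 + 7.782 = 90.78 dB.

90.8 dB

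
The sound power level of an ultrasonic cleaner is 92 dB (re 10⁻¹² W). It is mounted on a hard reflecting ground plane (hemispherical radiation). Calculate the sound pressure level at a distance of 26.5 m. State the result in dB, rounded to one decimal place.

55.6 dB

L_p = L_w − 10·log₁₀(2π·r²) with r = 26.5 m.
2π·r² = 4412 m², 10·log₁₀ of that is 36.447 dB.
L_p = 92 − 36.447 = 55.55 dB.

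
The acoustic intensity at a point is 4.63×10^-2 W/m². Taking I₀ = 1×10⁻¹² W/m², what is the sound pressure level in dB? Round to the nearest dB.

I/I₀ = 4.63×10^-2/10⁻¹² = 4.63×10^10, and L = 10·log₁₀(I/I₀).
L = 10·(0.6656 + 10) = 106.66 dB.

107 dB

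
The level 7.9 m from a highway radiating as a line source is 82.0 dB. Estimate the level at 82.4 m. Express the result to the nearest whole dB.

72 dB

For a line source, L₂ = L₁ − 10·log₁₀(r₂/r₁).
L₂ = 82.0 − 10·log₁₀(82.4/7.9) = 82.0 − 10.183 = 71.82 dB.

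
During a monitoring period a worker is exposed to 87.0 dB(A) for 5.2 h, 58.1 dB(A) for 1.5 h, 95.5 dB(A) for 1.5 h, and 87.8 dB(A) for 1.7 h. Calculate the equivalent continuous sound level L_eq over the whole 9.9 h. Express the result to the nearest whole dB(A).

The energy average is taken in the linear domain: L_eq = 10·log₁₀[(Σ tᵢ·10^(Lᵢ/10))/T], T = 9.9 h.
Σ tᵢ·10^(Lᵢ/10) = 5.2·10^(87.0/10) + 1.5·10^(58.1/10) + 1.5·10^(95.5/10) + 1.7·10^(87.8/10) = 8.954e+09.
L_eq = 10·log₁₀(8.954e+09/9.9) = 89.56 dB(A).

90 dB(A)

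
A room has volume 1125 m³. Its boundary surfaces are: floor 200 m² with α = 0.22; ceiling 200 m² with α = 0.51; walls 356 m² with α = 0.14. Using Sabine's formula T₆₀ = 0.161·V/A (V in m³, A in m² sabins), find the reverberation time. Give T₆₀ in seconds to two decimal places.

0.92 s

Summing Sᵢαᵢ: 200·0.22 + 200·0.51 + 356·0.14 = 195.84 m².
T₆₀ = 0.161·V/A = 0.161·1125/195.84 = 0.925 s.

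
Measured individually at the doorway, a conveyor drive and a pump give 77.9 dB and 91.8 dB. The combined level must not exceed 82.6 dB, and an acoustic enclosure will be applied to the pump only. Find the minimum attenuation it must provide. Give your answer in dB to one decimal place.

11.0 dB

Everything except the pump sums to 10^(77.9/10) = 6.166e+07 in linear terms, 77.90 dB.
To meet 82.6 dB overall, the treated pump may contribute at most 10^(82.6/10) − 6.166e+07 = 1.203e+08, i.e. 80.80 dB.
So the pump must be reduced from 91.8 to 80.80 dB: IL = 11.00 dB.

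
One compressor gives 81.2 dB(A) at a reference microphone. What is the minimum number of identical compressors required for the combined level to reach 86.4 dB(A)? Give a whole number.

4

N identical sources give L₁ + 10·log₁₀ N, so require 10·log₁₀ N ≥ 86.4 − 81.2 = 5.2 dB.
N ≥ 10^(5.2/10) = 3.311, so N = 4.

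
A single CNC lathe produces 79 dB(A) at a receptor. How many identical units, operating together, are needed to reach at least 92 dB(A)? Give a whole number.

N identical sources give L₁ + 10·log₁₀ N, so require 10·log₁₀ N ≥ 92 − 79 = 13.0 dB.
N ≥ 10^(13.0/10) = 19.953, so N = 20.

20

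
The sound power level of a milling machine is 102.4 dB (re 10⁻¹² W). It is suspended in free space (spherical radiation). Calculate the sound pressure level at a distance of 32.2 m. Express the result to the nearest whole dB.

61 dB

Free-field spherical radiation: L_p = L_w − 10·log₁₀(4π·r²), r = 32.2 m.
4π·r² = 1.303e+04 m², 10·log₁₀ of that is 41.149 dB.
L_p = 102.4 − 41.149 = 61.25 dB.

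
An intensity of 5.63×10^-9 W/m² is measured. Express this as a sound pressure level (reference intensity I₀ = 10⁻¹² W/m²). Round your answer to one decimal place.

I/I₀ = 5.63×10^-9/10⁻¹² = 5.63×10^3, and L = 10·log₁₀(I/I₀).
L = 10·(0.7505 + 3) = 37.51 dB.

37.5 dB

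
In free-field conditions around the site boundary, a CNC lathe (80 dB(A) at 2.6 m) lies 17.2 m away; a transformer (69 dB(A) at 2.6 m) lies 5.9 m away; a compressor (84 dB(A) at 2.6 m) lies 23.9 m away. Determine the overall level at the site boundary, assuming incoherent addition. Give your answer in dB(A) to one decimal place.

First find each source's level at the receiver (point-source: −20·log₁₀(r/r_ref)), then combine on an intensity basis.
CNC lathe: 80 − 20·log₁₀(17.2/2.6) = 80 − 16.41 = 63.59 dB(A).
transformer: 69 − 20·log₁₀(5.9/2.6) = 69 − 7.12 = 61.88 dB(A).
compressor: 84 − 20·log₁₀(23.9/2.6) = 84 − 19.27 = 64.73 dB(A).
Σ 10^(L/10) = 6.800e+06 → L_total = 10·log₁₀(6.800e+06) = 68.33 dB(A).

68.3 dB(A)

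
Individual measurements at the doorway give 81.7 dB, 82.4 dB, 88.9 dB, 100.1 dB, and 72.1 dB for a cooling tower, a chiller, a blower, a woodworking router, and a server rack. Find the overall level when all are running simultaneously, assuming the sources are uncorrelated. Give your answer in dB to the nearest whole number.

Incoherent sources combine by intensity addition: L_total = 10·log₁₀(Σ 10^(L_i/10)).
Σ 10^(L/10) = 10^(81.7/10) + 10^(82.4/10) + 10^(88.9/10) + 10^(100.1/10) + 10^(72.1/10) = 1.135e+10.
L_total = 10·log₁₀(1.135e+10) = 100.55 dB.

101 dB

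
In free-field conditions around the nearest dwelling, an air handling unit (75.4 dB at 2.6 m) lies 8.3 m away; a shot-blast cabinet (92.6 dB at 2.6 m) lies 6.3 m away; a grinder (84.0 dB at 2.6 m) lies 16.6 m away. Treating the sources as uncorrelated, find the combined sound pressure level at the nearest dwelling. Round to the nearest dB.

Apply inverse-square spreading to bring every level to the receiver, then sum 10^(L/10).
air handling unit: 75.4 − 20·log₁₀(8.3/2.6) = 75.4 − 10.08 = 65.32 dB.
shot-blast cabinet: 92.6 − 20·log₁₀(6.3/2.6) = 92.6 − 7.69 = 84.91 dB.
grinder: 84.0 − 20·log₁₀(16.6/2.6) = 84.0 − 16.10 = 67.90 dB.
Σ 10^(L/10) = 3.195e+08 → L_total = 10·log₁₀(3.195e+08) = 85.04 dB.

85 dB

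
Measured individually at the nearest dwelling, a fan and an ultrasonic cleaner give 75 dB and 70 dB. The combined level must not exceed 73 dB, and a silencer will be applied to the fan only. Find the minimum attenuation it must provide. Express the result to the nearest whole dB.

Fixed contribution from the other source: Σ 10^(L/10) = 10^(70/10) = 1.000e+07 (70.00 dB).
To meet 73 dB overall, the treated fan may contribute at most 10^(73/10) − 1.000e+07 = 9.953e+06, i.e. 69.98 dB.
Required insertion loss = 75 − 69.98 = 5.02 dB.

5 dB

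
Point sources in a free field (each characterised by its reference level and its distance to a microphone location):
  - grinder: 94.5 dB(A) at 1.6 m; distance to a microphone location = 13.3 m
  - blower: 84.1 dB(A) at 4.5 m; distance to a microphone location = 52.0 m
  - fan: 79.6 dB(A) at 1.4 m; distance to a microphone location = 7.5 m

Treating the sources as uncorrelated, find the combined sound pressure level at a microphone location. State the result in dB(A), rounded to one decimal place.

Apply inverse-square spreading to bring every level to the receiver, then sum 10^(L/10).
grinder: 94.5 − 20·log₁₀(13.3/1.6) = 94.5 − 18.39 = 76.11 dB(A).
blower: 84.1 − 20·log₁₀(52.0/4.5) = 84.1 − 21.26 = 62.84 dB(A).
fan: 79.6 − 20·log₁₀(7.5/1.4) = 79.6 − 14.58 = 65.02 dB(A).
Σ 10^(L/10) = 4.589e+07 → L_total = 10·log₁₀(4.589e+07) = 76.62 dB(A).

76.6 dB(A)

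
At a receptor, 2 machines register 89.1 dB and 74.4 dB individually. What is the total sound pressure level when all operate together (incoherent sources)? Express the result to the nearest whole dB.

89 dB

Incoherent sources combine by intensity addition: L_total = 10·log₁₀(Σ 10^(L_i/10)).
Σ 10^(L/10) = 10^(89.1/10) + 10^(74.4/10) = 8.404e+08.
L_total = 10·log₁₀(8.404e+08) = 89.24 dB.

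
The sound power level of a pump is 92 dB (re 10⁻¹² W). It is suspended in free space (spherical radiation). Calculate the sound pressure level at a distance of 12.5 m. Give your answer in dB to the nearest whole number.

59 dB

The power spreads over a sphere of area 4π·r², so L_p = L_w − 10·log₁₀(4π·r²).
4π·r² = 1963 m², 10·log₁₀ of that is 32.930 dB.
L_p = 92 − 32.930 = 59.07 dB.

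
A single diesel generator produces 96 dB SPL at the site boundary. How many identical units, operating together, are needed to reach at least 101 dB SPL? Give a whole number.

4

N identical sources give L₁ + 10·log₁₀ N, so require 10·log₁₀ N ≥ 101 − 96 = 5.0 dB.
N ≥ 10^(5.0/10) = 3.162, so N = 4.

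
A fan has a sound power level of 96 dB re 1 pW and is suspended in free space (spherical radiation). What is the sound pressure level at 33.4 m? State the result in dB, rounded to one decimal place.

Free-field spherical radiation: L_p = L_w − 10·log₁₀(4π·r²), r = 33.4 m.
4π·r² = 1.402e+04 m², 10·log₁₀ of that is 41.467 dB.
L_p = 96 − 41.467 = 54.53 dB.

54.5 dB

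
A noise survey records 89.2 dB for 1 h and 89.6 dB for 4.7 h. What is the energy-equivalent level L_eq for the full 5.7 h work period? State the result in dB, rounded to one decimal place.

89.5 dB

Weight each interval's intensity by its duration and average over T = 5.7 h:
Σ tᵢ·10^(Lᵢ/10) = 1·10^(89.2/10) + 4.7·10^(89.6/10) = 5.118e+09.
L_eq = 10·log₁₀(5.118e+09/5.7) = 89.53 dB.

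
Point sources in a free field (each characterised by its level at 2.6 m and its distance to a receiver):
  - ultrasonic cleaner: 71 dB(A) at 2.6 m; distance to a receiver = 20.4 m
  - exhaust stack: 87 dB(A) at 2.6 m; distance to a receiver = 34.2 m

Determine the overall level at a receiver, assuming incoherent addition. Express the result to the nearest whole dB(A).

65 dB(A)

Propagate each source to the receiver with L = L_ref − 20·log₁₀(r/r_ref), then add intensities.
ultrasonic cleaner: 71 − 20·log₁₀(20.4/2.6) = 71 − 17.89 = 53.11 dB(A).
exhaust stack: 87 − 20·log₁₀(34.2/2.6) = 87 − 22.38 = 64.62 dB(A).
Σ 10^(L/10) = 3.101e+06 → L_total = 10·log₁₀(3.101e+06) = 64.92 dB(A).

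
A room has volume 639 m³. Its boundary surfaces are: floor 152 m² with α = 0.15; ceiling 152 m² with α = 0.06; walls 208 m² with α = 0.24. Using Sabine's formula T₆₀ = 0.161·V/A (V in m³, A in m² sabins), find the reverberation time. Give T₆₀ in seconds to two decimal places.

1.26 s

A = Σ Sᵢαᵢ = 152·0.15 + 152·0.06 + 208·0.24 = 81.84 m².
T₆₀ = 0.161·V/A = 0.161·639/81.84 = 1.257 s.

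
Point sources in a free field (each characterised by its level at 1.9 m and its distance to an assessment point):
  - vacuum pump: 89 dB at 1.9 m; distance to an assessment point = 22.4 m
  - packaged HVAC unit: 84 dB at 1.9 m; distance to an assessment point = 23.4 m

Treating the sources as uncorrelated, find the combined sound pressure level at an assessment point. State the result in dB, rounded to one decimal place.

68.7 dB

Apply inverse-square spreading to bring every level to the receiver, then sum 10^(L/10).
vacuum pump: 89 − 20·log₁₀(22.4/1.9) = 89 − 21.43 = 67.57 dB.
packaged HVAC unit: 84 − 20·log₁₀(23.4/1.9) = 84 − 21.81 = 62.19 dB.
Σ 10^(L/10) = 7.371e+06 → L_total = 10·log₁₀(7.371e+06) = 68.68 dB.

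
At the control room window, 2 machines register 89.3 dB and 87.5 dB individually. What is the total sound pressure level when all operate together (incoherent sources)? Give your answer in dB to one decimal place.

For uncorrelated sources the intensities add, so convert each level to linear form, sum, and take 10·log₁₀ of the total.
Σ 10^(L/10) = 10^(89.3/10) + 10^(87.5/10) = 1.413e+09.
L_total = 10·log₁₀(1.413e+09) = 91.50 dB.

91.5 dB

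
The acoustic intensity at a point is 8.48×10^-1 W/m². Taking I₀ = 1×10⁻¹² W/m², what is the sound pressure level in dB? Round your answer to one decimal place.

L = 10·log₁₀(I/I₀) = 10·log₁₀(8.48×10^-1/10⁻¹²) = 10·log₁₀(8.48×10^11).
L = 10·(0.9284 + 11) = 119.28 dB.

119.3 dB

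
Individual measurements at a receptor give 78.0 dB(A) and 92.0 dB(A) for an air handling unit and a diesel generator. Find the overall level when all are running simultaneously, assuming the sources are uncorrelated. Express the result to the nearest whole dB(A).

Incoherent sources combine by intensity addition: L_total = 10·log₁₀(Σ 10^(L_i/10)).
Σ 10^(L/10) = 10^(78.0/10) + 10^(92.0/10) = 1.648e+09.
L_total = 10·log₁₀(1.648e+09) = 92.17 dB(A).

92 dB(A)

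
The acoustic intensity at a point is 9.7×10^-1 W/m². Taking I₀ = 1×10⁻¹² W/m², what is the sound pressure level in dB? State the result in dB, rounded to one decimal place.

119.9 dB

I/I₀ = 9.7×10^-1/10⁻¹² = 9.7×10^11, and L = 10·log₁₀(I/I₀).
L = 10·(0.9868 + 11) = 119.87 dB.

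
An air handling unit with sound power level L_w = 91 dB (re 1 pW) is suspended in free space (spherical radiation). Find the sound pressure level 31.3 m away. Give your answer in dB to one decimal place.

L_p = L_w − 10·log₁₀(4π·r²) with r = 31.3 m.
4π·r² = 1.231e+04 m², 10·log₁₀ of that is 40.903 dB.
L_p = 91 − 40.903 = 50.10 dB.

50.1 dB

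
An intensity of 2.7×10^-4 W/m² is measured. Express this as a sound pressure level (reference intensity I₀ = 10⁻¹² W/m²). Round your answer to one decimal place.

L = 10·log₁₀(I/I₀) = 10·log₁₀(2.7×10^-4/10⁻¹²) = 10·log₁₀(2.7×10^8).
L = 10·(0.4314 + 8) = 84.31 dB.

84.3 dB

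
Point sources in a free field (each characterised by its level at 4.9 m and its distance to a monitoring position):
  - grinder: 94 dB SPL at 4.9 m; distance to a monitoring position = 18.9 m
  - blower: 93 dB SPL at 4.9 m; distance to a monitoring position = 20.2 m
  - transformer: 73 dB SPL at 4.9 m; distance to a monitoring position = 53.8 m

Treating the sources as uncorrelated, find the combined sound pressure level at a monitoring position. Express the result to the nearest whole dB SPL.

85 dB SPL

Propagate each source to the receiver with L = L_ref − 20·log₁₀(r/r_ref), then add intensities.
grinder: 94 − 20·log₁₀(18.9/4.9) = 94 − 11.73 = 82.27 dB SPL.
blower: 93 − 20·log₁₀(20.2/4.9) = 93 − 12.30 = 80.70 dB SPL.
transformer: 73 − 20·log₁₀(53.8/4.9) = 73 − 20.81 = 52.19 dB SPL.
Σ 10^(L/10) = 2.864e+08 → L_total = 10·log₁₀(2.864e+08) = 84.57 dB SPL.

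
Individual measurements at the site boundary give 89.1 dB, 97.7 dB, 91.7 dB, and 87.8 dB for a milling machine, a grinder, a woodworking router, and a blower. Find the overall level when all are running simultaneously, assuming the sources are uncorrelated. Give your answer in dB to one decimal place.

99.4 dB

Incoherent sources combine by intensity addition: L_total = 10·log₁₀(Σ 10^(L_i/10)).
Σ 10^(L/10) = 10^(89.1/10) + 10^(97.7/10) + 10^(91.7/10) + 10^(87.8/10) = 8.783e+09.
L_total = 10·log₁₀(8.783e+09) = 99.44 dB.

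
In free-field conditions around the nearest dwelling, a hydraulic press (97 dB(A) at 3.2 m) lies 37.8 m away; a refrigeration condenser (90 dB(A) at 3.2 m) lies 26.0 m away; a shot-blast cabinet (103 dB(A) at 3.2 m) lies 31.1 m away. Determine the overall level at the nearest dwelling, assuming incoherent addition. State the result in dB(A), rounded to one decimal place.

84.2 dB(A)

Apply inverse-square spreading to bring every level to the receiver, then sum 10^(L/10).
hydraulic press: 97 − 20·log₁₀(37.8/3.2) = 97 − 21.45 = 75.55 dB(A).
refrigeration condenser: 90 − 20·log₁₀(26.0/3.2) = 90 − 18.20 = 71.80 dB(A).
shot-blast cabinet: 103 − 20·log₁₀(31.1/3.2) = 103 − 19.75 = 83.25 dB(A).
Σ 10^(L/10) = 2.623e+08 → L_total = 10·log₁₀(2.623e+08) = 84.19 dB(A).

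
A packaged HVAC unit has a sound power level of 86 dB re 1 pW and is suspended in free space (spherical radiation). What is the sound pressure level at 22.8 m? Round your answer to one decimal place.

47.8 dB

The power spreads over a sphere of area 4π·r², so L_p = L_w − 10·log₁₀(4π·r²).
4π·r² = 6533 m², 10·log₁₀ of that is 38.151 dB.
L_p = 86 − 38.151 = 47.85 dB.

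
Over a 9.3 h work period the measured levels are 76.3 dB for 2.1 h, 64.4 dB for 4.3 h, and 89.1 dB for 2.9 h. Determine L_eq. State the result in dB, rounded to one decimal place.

84.2 dB

The energy average is taken in the linear domain: L_eq = 10·log₁₀[(Σ tᵢ·10^(Lᵢ/10))/T], T = 9.3 h.
Σ tᵢ·10^(Lᵢ/10) = 2.1·10^(76.3/10) + 4.3·10^(64.4/10) + 2.9·10^(89.1/10) = 2.459e+09.
L_eq = 10·log₁₀(2.459e+09/9.3) = 84.22 dB.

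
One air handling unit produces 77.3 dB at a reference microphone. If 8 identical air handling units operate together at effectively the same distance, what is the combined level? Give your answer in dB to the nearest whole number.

L_total = L₁ + 10·log₁₀ N for N identical incoherent sources.
L_total = 77.3 + 10·log₁₀(8) = 77.3 + 9.031 = 86.33 dB.

86 dB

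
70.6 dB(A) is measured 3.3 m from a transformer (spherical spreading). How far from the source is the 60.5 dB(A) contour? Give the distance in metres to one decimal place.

The 10.1 dB drop corresponds to a distance ratio of 10^(10.1/20) for a point source.
r₂ = 3.3·10^((70.6−60.5)/20) = 3.3·10^(10.1/20) = 10.56 m.

10.6 m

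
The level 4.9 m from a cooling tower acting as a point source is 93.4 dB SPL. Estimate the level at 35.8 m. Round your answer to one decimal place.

Spherical spreading from a point source gives a 20·log₁₀(r₂/r₁) drop.
L₂ = 93.4 − 20·log₁₀(35.8/4.9) = 93.4 − 17.274 = 76.13 dB SPL.

76.1 dB SPL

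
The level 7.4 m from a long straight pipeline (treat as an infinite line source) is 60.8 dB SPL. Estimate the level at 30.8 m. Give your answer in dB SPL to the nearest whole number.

55 dB SPL

For a line source, L₂ = L₁ − 10·log₁₀(r₂/r₁).
L₂ = 60.8 − 10·log₁₀(30.8/7.4) = 60.8 − 6.193 = 54.61 dB SPL.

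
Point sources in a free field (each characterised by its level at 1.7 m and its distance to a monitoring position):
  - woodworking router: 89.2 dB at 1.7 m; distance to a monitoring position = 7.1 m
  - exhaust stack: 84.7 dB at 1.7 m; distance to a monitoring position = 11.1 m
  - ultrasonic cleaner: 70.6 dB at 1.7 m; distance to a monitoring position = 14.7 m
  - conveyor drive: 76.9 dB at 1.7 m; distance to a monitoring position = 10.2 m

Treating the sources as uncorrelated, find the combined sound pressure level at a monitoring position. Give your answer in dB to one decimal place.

Apply inverse-square spreading to bring every level to the receiver, then sum 10^(L/10).
woodworking router: 89.2 − 20·log₁₀(7.1/1.7) = 89.2 − 12.42 = 76.78 dB.
exhaust stack: 84.7 − 20·log₁₀(11.1/1.7) = 84.7 − 16.30 = 68.40 dB.
ultrasonic cleaner: 70.6 − 20·log₁₀(14.7/1.7) = 70.6 − 18.74 = 51.86 dB.
conveyor drive: 76.9 − 20·log₁₀(10.2/1.7) = 76.9 − 15.56 = 61.34 dB.
Σ 10^(L/10) = 5.612e+07 → L_total = 10·log₁₀(5.612e+07) = 77.49 dB.

77.5 dB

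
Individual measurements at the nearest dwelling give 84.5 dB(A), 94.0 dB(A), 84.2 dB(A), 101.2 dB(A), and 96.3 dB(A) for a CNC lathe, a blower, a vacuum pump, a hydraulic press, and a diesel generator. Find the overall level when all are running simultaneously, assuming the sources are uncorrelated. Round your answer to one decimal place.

103.1 dB(A)

Incoherent sources combine by intensity addition: L_total = 10·log₁₀(Σ 10^(L_i/10)).
Σ 10^(L/10) = 10^(84.5/10) + 10^(94.0/10) + 10^(84.2/10) + 10^(101.2/10) + 10^(96.3/10) = 2.051e+10.
L_total = 10·log₁₀(2.051e+10) = 103.12 dB(A).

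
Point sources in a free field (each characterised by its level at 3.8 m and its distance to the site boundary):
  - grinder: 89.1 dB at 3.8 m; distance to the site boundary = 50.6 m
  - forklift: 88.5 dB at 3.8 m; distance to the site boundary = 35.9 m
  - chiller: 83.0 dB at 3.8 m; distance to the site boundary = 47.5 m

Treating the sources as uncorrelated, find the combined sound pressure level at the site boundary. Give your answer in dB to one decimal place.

71.4 dB

Propagate each source to the receiver with L = L_ref − 20·log₁₀(r/r_ref), then add intensities.
grinder: 89.1 − 20·log₁₀(50.6/3.8) = 89.1 − 22.49 = 66.61 dB.
forklift: 88.5 − 20·log₁₀(35.9/3.8) = 88.5 − 19.51 = 68.99 dB.
chiller: 83.0 − 20·log₁₀(47.5/3.8) = 83.0 − 21.94 = 61.06 dB.
Σ 10^(L/10) = 1.379e+07 → L_total = 10·log₁₀(1.379e+07) = 71.40 dB.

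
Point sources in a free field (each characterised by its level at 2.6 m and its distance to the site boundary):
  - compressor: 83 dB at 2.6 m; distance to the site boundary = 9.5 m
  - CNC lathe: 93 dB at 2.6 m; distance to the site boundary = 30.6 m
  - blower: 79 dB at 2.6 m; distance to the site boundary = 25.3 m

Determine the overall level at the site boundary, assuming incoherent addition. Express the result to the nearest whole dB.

Apply inverse-square spreading to bring every level to the receiver, then sum 10^(L/10).
compressor: 83 − 20·log₁₀(9.5/2.6) = 83 − 11.26 = 71.74 dB.
CNC lathe: 93 − 20·log₁₀(30.6/2.6) = 93 − 21.41 = 71.59 dB.
blower: 79 − 20·log₁₀(25.3/2.6) = 79 − 19.76 = 59.24 dB.
Σ 10^(L/10) = 3.019e+07 → L_total = 10·log₁₀(3.019e+07) = 74.80 dB.

75 dB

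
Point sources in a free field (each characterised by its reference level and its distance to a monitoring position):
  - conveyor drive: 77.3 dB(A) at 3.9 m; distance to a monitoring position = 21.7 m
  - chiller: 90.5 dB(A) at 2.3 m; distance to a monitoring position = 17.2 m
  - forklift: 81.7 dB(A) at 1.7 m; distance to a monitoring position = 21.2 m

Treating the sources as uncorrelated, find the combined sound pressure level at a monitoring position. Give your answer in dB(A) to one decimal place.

Apply inverse-square spreading to bring every level to the receiver, then sum 10^(L/10).
conveyor drive: 77.3 − 20·log₁₀(21.7/3.9) = 77.3 − 14.91 = 62.39 dB(A).
chiller: 90.5 − 20·log₁₀(17.2/2.3) = 90.5 − 17.48 = 73.02 dB(A).
forklift: 81.7 − 20·log₁₀(21.2/1.7) = 81.7 − 21.92 = 59.78 dB(A).
Σ 10^(L/10) = 2.275e+07 → L_total = 10·log₁₀(2.275e+07) = 73.57 dB(A).

73.6 dB(A)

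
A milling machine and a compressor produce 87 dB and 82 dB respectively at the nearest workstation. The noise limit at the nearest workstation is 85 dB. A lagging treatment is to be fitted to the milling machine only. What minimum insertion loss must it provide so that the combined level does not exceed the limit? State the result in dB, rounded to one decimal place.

5.0 dB

The untreated sources together contribute 10^(82/10) = 1.585e+08, i.e. 82.00 dB.
To meet 85 dB overall, the treated milling machine may contribute at most 10^(85/10) − 1.585e+08 = 1.577e+08, i.e. 81.98 dB.
So the milling machine must be reduced from 87 to 81.98 dB: IL = 5.02 dB.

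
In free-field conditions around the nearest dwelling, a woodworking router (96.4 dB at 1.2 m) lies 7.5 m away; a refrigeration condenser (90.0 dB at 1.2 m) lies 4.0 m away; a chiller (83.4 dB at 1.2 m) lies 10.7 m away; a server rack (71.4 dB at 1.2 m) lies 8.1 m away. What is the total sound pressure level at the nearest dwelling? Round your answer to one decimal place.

83.1 dB

Apply inverse-square spreading to bring every level to the receiver, then sum 10^(L/10).
woodworking router: 96.4 − 20·log₁₀(7.5/1.2) = 96.4 − 15.92 = 80.48 dB.
refrigeration condenser: 90.0 − 20·log₁₀(4.0/1.2) = 90.0 − 10.46 = 79.54 dB.
chiller: 83.4 − 20·log₁₀(10.7/1.2) = 83.4 − 19.00 = 64.40 dB.
server rack: 71.4 − 20·log₁₀(8.1/1.2) = 71.4 − 16.59 = 54.81 dB.
Σ 10^(L/10) = 2.048e+08 → L_total = 10·log₁₀(2.048e+08) = 83.11 dB.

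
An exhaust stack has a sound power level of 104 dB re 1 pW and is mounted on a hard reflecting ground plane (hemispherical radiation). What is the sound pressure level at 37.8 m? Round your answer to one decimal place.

64.5 dB

L_p = L_w − 10·log₁₀(2π·r²) with r = 37.8 m.
2π·r² = 8978 m², 10·log₁₀ of that is 39.532 dB.
L_p = 104 − 39.532 = 64.47 dB.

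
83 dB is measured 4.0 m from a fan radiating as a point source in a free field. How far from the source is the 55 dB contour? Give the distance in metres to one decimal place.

100.5 m

For a point source L₁ − L₂ = 20·log₁₀(r₂/r₁), so r₂ = r₁·10^((L₁−L₂)/20).
r₂ = 4.0·10^((83−55)/20) = 4.0·10^(28.0/20) = 100.48 m.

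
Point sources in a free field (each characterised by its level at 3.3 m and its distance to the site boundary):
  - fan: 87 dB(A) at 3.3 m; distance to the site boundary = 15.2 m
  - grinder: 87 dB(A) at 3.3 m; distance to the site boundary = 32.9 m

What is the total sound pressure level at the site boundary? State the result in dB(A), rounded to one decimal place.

74.6 dB(A)

Propagate each source to the receiver with L = L_ref − 20·log₁₀(r/r_ref), then add intensities.
fan: 87 − 20·log₁₀(15.2/3.3) = 87 − 13.27 = 73.73 dB(A).
grinder: 87 − 20·log₁₀(32.9/3.3) = 87 − 19.97 = 67.03 dB(A).
Σ 10^(L/10) = 2.867e+07 → L_total = 10·log₁₀(2.867e+07) = 74.57 dB(A).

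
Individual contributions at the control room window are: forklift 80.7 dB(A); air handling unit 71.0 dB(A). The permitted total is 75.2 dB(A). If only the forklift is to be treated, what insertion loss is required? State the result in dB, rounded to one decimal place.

The untreated sources together contribute 10^(71.0/10) = 1.259e+07, i.e. 71.00 dB(A).
To meet 75.2 dB(A) overall, the treated forklift may contribute at most 10^(75.2/10) − 1.259e+07 = 2.052e+07, i.e. 73.12 dB(A).
Required insertion loss = 80.7 − 73.12 = 7.58 dB.

7.6 dB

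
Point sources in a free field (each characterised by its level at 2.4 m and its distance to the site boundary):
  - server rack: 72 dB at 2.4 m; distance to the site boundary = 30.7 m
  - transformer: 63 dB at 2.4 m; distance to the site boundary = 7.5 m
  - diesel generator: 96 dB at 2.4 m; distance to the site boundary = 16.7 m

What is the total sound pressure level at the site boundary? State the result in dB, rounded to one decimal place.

79.2 dB

Propagate each source to the receiver with L = L_ref − 20·log₁₀(r/r_ref), then add intensities.
server rack: 72 − 20·log₁₀(30.7/2.4) = 72 − 22.14 = 49.86 dB.
transformer: 63 − 20·log₁₀(7.5/2.4) = 63 − 9.90 = 53.10 dB.
diesel generator: 96 − 20·log₁₀(16.7/2.4) = 96 − 16.85 = 79.15 dB.
Σ 10^(L/10) = 8.252e+07 → L_total = 10·log₁₀(8.252e+07) = 79.17 dB.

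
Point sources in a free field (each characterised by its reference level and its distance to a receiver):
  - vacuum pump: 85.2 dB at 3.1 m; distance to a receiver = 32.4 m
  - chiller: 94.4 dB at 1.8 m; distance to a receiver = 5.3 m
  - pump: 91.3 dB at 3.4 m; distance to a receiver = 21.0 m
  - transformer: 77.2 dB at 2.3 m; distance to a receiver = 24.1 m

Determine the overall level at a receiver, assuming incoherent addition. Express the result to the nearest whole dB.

86 dB

Propagate each source to the receiver with L = L_ref − 20·log₁₀(r/r_ref), then add intensities.
vacuum pump: 85.2 − 20·log₁₀(32.4/3.1) = 85.2 − 20.38 = 64.82 dB.
chiller: 94.4 − 20·log₁₀(5.3/1.8) = 94.4 − 9.38 = 85.02 dB.
pump: 91.3 − 20·log₁₀(21.0/3.4) = 91.3 − 15.81 = 75.49 dB.
transformer: 77.2 − 20·log₁₀(24.1/2.3) = 77.2 − 20.41 = 56.79 dB.
Σ 10^(L/10) = 3.566e+08 → L_total = 10·log₁₀(3.566e+08) = 85.52 dB.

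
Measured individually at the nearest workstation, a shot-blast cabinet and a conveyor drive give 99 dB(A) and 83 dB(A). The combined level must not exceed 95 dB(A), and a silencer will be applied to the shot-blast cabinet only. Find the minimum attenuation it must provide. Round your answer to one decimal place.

4.3 dB

The untreated sources together contribute 10^(83/10) = 1.995e+08, i.e. 83.00 dB(A).
To meet 95 dB(A) overall, the treated shot-blast cabinet may contribute at most 10^(95/10) − 1.995e+08 = 2.963e+09, i.e. 94.72 dB(A).
Required insertion loss = 99 − 94.72 = 4.28 dB.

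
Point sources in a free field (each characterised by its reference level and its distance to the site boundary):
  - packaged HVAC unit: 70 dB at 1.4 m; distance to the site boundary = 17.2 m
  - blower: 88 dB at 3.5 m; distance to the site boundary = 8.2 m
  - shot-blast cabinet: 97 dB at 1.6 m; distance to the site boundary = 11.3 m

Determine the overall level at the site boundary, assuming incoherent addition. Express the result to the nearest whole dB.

Apply inverse-square spreading to bring every level to the receiver, then sum 10^(L/10).
packaged HVAC unit: 70 − 20·log₁₀(17.2/1.4) = 70 − 21.79 = 48.21 dB.
blower: 88 − 20·log₁₀(8.2/3.5) = 88 − 7.39 = 80.61 dB.
shot-blast cabinet: 97 − 20·log₁₀(11.3/1.6) = 97 − 16.98 = 80.02 dB.
Σ 10^(L/10) = 2.155e+08 → L_total = 10·log₁₀(2.155e+08) = 83.33 dB.

83 dB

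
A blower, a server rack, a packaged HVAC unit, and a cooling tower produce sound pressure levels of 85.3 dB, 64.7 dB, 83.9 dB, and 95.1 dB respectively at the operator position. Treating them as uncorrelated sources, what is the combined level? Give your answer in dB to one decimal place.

95.8 dB

Incoherent sources combine by intensity addition: L_total = 10·log₁₀(Σ 10^(L_i/10)).
Σ 10^(L/10) = 10^(85.3/10) + 10^(64.7/10) + 10^(83.9/10) + 10^(95.1/10) = 3.823e+09.
L_total = 10·log₁₀(3.823e+09) = 95.82 dB.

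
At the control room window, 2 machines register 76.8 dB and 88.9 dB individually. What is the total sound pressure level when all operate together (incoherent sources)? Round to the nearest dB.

Incoherent sources combine by intensity addition: L_total = 10·log₁₀(Σ 10^(L_i/10)).
Σ 10^(L/10) = 10^(76.8/10) + 10^(88.9/10) = 8.241e+08.
L_total = 10·log₁₀(8.241e+08) = 89.16 dB.

89 dB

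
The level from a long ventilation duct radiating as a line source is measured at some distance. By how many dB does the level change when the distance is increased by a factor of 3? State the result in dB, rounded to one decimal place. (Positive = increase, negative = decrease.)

A line source loses 3 dB per doubling of distance; generally ΔL = −10·log₁₀(r₂/r₁).
ΔL = −10·log₁₀(3) = -4.77 dB.

-4.8 dB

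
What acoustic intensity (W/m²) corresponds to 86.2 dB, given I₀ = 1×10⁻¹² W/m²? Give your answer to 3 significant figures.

0.000417 W/m²

I/I₀ = 10^(86.2/10) = 4.169e+08, so I = 4.169e+08 × 10⁻¹² W/m².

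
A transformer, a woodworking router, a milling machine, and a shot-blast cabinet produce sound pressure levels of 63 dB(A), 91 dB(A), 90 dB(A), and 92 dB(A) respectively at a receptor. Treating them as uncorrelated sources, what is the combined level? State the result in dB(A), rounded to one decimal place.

For uncorrelated sources the intensities add, so convert each level to linear form, sum, and take 10·log₁₀ of the total.
Σ 10^(L/10) = 10^(63/10) + 10^(91/10) + 10^(90/10) + 10^(92/10) = 3.846e+09.
L_total = 10·log₁₀(3.846e+09) = 95.85 dB(A).

95.8 dB(A)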